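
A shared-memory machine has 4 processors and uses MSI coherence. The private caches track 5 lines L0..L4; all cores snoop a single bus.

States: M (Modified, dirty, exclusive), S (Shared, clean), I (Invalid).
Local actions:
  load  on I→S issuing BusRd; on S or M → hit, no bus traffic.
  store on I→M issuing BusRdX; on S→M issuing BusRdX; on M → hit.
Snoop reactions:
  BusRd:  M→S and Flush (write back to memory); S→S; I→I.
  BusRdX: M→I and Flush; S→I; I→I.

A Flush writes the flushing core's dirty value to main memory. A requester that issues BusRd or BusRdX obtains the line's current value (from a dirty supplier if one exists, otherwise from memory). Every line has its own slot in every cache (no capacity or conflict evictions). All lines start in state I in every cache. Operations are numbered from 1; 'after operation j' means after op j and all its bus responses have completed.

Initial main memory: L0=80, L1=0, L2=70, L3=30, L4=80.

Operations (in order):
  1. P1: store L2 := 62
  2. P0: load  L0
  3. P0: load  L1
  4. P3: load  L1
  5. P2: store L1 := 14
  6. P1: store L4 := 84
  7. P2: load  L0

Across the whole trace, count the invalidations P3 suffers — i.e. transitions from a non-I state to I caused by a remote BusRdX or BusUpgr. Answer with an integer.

[1] P1: store L2 := 62 | P0:I, P1:M(62), P2:I, P3:I | bus: BusRdX
[2] P0: load  L0 | P0:S(80), P1:I, P2:I, P3:I | bus: BusRd
[3] P0: load  L1 | P0:S(0), P1:I, P2:I, P3:I | bus: BusRd
[4] P3: load  L1 | P0:S(0), P1:I, P2:I, P3:S(0) | bus: BusRd
[5] P2: store L1 := 14 | P0:I, P1:I, P2:M(14), P3:I | bus: BusRdX
[6] P1: store L4 := 84 | P0:I, P1:M(84), P2:I, P3:I | bus: BusRdX
[7] P2: load  L0 | P0:S(80), P1:I, P2:S(80), P3:I | bus: BusRd

invalidations = 1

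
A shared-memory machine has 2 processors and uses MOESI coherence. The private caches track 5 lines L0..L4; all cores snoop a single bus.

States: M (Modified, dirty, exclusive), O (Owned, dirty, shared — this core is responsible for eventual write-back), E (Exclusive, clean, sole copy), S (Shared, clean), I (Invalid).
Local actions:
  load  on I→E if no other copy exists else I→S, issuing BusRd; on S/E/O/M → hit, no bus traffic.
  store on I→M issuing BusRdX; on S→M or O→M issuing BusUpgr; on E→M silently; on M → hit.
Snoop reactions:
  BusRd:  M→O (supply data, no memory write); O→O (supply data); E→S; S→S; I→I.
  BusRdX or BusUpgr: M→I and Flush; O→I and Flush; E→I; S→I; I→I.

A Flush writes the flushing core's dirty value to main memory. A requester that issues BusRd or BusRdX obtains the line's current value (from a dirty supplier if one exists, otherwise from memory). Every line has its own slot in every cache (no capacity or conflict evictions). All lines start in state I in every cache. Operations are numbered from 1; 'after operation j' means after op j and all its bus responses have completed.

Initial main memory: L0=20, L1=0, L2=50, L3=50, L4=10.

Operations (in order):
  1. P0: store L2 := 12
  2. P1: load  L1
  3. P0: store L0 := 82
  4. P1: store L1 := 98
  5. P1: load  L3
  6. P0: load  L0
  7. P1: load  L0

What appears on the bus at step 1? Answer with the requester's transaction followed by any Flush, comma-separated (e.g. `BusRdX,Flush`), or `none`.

bus = BusRdX

step 1: P0: store L2 := 12  ⟶  MI  (L2)  txn=BusRdX  M[L2]=50
step 2: P1: load  L1  ⟶  IE  (L1)  txn=BusRd  M[L1]=0
step 3: P0: store L0 := 82  ⟶  MI  (L0)  txn=BusRdX  M[L0]=20
step 4: P1: store L1 := 98  ⟶  IM  (L1)  txn=∅  M[L1]=0
step 5: P1: load  L3  ⟶  IE  (L3)  txn=BusRd  M[L3]=50
step 6: P0: load  L0  ⟶  MI  (L0)  txn=∅  M[L0]=20
step 7: P1: load  L0  ⟶  OS  (L0)  txn=BusRd  M[L0]=20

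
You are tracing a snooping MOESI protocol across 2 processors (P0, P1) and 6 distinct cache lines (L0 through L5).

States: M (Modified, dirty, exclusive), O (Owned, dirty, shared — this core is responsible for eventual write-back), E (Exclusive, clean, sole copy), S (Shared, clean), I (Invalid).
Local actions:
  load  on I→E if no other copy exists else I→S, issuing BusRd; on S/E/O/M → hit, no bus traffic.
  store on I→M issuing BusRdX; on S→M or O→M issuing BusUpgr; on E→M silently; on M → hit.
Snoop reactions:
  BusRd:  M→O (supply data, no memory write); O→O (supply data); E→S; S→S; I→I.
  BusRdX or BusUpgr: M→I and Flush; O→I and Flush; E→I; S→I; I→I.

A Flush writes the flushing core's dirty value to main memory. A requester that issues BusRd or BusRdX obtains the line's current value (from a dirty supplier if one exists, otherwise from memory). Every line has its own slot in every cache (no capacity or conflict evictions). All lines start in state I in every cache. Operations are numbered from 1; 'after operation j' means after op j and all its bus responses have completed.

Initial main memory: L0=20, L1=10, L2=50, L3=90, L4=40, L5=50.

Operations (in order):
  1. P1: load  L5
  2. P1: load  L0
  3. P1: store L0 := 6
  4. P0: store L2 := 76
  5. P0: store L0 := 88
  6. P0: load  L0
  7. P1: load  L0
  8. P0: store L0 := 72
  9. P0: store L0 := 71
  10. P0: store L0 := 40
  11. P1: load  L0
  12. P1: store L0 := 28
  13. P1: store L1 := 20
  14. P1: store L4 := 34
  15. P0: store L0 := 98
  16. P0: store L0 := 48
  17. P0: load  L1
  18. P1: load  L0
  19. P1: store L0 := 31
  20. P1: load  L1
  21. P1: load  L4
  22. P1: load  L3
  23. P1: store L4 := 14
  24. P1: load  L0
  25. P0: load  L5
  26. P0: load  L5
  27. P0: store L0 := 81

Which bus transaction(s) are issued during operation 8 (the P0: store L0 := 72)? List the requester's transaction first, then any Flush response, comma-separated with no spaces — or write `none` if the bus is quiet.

[1] P1: load  L5 | P0:I, P1:E(50) | bus: BusRd
[2] P1: load  L0 | P0:I, P1:E(20) | bus: BusRd
[3] P1: store L0 := 6 | P0:I, P1:M(6) | bus: none
[4] P0: store L2 := 76 | P0:M(76), P1:I | bus: BusRdX
[5] P0: store L0 := 88 | P0:M(88), P1:I | bus: BusRdX,Flush
[6] P0: load  L0 | P0:M(88), P1:I | bus: none
[7] P1: load  L0 | P0:O(88), P1:S(88) | bus: BusRd
[8] P0: store L0 := 72 | P0:M(72), P1:I | bus: BusUpgr
[9] P0: store L0 := 71 | P0:M(71), P1:I | bus: none
[10] P0: store L0 := 40 | P0:M(40), P1:I | bus: none
[11] P1: load  L0 | P0:O(40), P1:S(40) | bus: BusRd
[12] P1: store L0 := 28 | P0:I, P1:M(28) | bus: BusUpgr,Flush
[13] P1: store L1 := 20 | P0:I, P1:M(20) | bus: BusRdX
[14] P1: store L4 := 34 | P0:I, P1:M(34) | bus: BusRdX
[15] P0: store L0 := 98 | P0:M(98), P1:I | bus: BusRdX,Flush
[16] P0: store L0 := 48 | P0:M(48), P1:I | bus: none
[17] P0: load  L1 | P0:S(20), P1:O(20) | bus: BusRd
[18] P1: load  L0 | P0:O(48), P1:S(48) | bus: BusRd
[19] P1: store L0 := 31 | P0:I, P1:M(31) | bus: BusUpgr,Flush
[20] P1: load  L1 | P0:S(20), P1:O(20) | bus: none
[21] P1: load  L4 | P0:I, P1:M(34) | bus: none
[22] P1: load  L3 | P0:I, P1:E(90) | bus: BusRd
[23] P1: store L4 := 14 | P0:I, P1:M(14) | bus: none
[24] P1: load  L0 | P0:I, P1:M(31) | bus: none
[25] P0: load  L5 | P0:S(50), P1:S(50) | bus: BusRd
[26] P0: load  L5 | P0:S(50), P1:S(50) | bus: none
[27] P0: store L0 := 81 | P0:M(81), P1:I | bus: BusRdX,Flush

bus = BusUpgr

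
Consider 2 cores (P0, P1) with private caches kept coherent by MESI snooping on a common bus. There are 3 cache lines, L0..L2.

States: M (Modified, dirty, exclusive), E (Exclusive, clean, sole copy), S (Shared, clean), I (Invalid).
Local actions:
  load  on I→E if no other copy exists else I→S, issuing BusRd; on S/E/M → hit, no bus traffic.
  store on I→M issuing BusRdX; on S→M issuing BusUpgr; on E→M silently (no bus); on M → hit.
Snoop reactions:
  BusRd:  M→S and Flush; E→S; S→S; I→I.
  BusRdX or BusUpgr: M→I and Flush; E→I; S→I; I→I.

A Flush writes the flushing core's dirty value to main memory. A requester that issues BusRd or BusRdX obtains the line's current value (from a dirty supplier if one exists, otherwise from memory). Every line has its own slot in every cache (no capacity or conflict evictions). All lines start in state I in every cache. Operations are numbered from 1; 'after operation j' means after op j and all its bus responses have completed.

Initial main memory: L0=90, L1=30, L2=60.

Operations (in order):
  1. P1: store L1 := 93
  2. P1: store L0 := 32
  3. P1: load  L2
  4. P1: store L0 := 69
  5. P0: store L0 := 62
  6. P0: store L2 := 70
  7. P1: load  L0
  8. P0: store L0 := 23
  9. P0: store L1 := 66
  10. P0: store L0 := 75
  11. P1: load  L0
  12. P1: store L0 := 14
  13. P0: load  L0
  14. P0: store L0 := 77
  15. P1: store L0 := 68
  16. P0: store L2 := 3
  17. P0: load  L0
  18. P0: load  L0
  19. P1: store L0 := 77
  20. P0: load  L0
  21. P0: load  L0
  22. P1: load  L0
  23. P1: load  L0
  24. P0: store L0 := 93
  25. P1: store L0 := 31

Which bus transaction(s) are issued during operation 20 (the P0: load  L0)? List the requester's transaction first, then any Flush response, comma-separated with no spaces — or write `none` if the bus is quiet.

bus = BusRd,Flush

step 1: P1: store L1 := 93  ⟶  IM  (L1)  txn=BusRdX  M[L1]=30
step 2: P1: store L0 := 32  ⟶  IM  (L0)  txn=BusRdX  M[L0]=90
step 3: P1: load  L2  ⟶  IE  (L2)  txn=BusRd  M[L2]=60
step 4: P1: store L0 := 69  ⟶  IM  (L0)  txn=∅  M[L0]=90
step 5: P0: store L0 := 62  ⟶  MI  (L0)  txn=BusRdX+Flush  M[L0]=69
step 6: P0: store L2 := 70  ⟶  MI  (L2)  txn=BusRdX  M[L2]=60
step 7: P1: load  L0  ⟶  SS  (L0)  txn=BusRd+Flush  M[L0]=62
step 8: P0: store L0 := 23  ⟶  MI  (L0)  txn=BusUpgr  M[L0]=62
step 9: P0: store L1 := 66  ⟶  MI  (L1)  txn=BusRdX+Flush  M[L1]=93
step 10: P0: store L0 := 75  ⟶  MI  (L0)  txn=∅  M[L0]=62
step 11: P1: load  L0  ⟶  SS  (L0)  txn=BusRd+Flush  M[L0]=75
step 12: P1: store L0 := 14  ⟶  IM  (L0)  txn=BusUpgr  M[L0]=75
step 13: P0: load  L0  ⟶  SS  (L0)  txn=BusRd+Flush  M[L0]=14
step 14: P0: store L0 := 77  ⟶  MI  (L0)  txn=BusUpgr  M[L0]=14
step 15: P1: store L0 := 68  ⟶  IM  (L0)  txn=BusRdX+Flush  M[L0]=77
step 16: P0: store L2 := 3  ⟶  MI  (L2)  txn=∅  M[L2]=60
step 17: P0: load  L0  ⟶  SS  (L0)  txn=BusRd+Flush  M[L0]=68
step 18: P0: load  L0  ⟶  SS  (L0)  txn=∅  M[L0]=68
step 19: P1: store L0 := 77  ⟶  IM  (L0)  txn=BusUpgr  M[L0]=68
step 20: P0: load  L0  ⟶  SS  (L0)  txn=BusRd+Flush  M[L0]=77
step 21: P0: load  L0  ⟶  SS  (L0)  txn=∅  M[L0]=77
step 22: P1: load  L0  ⟶  SS  (L0)  txn=∅  M[L0]=77
step 23: P1: load  L0  ⟶  SS  (L0)  txn=∅  M[L0]=77
step 24: P0: store L0 := 93  ⟶  MI  (L0)  txn=BusUpgr  M[L0]=77
step 25: P1: store L0 := 31  ⟶  IM  (L0)  txn=BusRdX+Flush  M[L0]=93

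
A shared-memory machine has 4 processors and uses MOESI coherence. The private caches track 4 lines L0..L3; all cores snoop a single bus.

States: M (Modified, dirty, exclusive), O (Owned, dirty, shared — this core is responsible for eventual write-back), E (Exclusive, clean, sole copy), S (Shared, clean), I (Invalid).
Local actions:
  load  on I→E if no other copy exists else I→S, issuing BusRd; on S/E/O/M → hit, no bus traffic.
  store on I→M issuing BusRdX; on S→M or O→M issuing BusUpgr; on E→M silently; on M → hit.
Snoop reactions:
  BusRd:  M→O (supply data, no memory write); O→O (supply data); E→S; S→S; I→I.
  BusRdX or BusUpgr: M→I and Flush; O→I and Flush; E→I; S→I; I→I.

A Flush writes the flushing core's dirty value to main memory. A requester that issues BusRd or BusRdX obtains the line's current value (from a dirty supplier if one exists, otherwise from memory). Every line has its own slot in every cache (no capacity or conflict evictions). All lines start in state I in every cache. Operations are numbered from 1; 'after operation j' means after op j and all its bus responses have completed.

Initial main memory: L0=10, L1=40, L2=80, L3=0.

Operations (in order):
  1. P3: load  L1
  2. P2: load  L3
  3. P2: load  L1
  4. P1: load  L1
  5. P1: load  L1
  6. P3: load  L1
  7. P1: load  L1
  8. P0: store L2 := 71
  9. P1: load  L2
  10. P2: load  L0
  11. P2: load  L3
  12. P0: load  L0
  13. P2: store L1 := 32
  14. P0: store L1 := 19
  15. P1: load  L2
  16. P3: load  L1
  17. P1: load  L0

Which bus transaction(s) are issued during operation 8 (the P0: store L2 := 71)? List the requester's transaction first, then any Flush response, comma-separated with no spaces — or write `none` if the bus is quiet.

bus = BusRdX

step 1: P3: load  L1  ⟶  IIIE  (L1)  txn=BusRd  M[L1]=40
step 2: P2: load  L3  ⟶  IIEI  (L3)  txn=BusRd  M[L3]=0
step 3: P2: load  L1  ⟶  IISS  (L1)  txn=BusRd  M[L1]=40
step 4: P1: load  L1  ⟶  ISSS  (L1)  txn=BusRd  M[L1]=40
step 5: P1: load  L1  ⟶  ISSS  (L1)  txn=∅  M[L1]=40
step 6: P3: load  L1  ⟶  ISSS  (L1)  txn=∅  M[L1]=40
step 7: P1: load  L1  ⟶  ISSS  (L1)  txn=∅  M[L1]=40
step 8: P0: store L2 := 71  ⟶  MIII  (L2)  txn=BusRdX  M[L2]=80
step 9: P1: load  L2  ⟶  OSII  (L2)  txn=BusRd  M[L2]=80
step 10: P2: load  L0  ⟶  IIEI  (L0)  txn=BusRd  M[L0]=10
step 11: P2: load  L3  ⟶  IIEI  (L3)  txn=∅  M[L3]=0
step 12: P0: load  L0  ⟶  SISI  (L0)  txn=BusRd  M[L0]=10
step 13: P2: store L1 := 32  ⟶  IIMI  (L1)  txn=BusUpgr  M[L1]=40
step 14: P0: store L1 := 19  ⟶  MIII  (L1)  txn=BusRdX+Flush  M[L1]=32
step 15: P1: load  L2  ⟶  OSII  (L2)  txn=∅  M[L2]=80
step 16: P3: load  L1  ⟶  OIIS  (L1)  txn=BusRd  M[L1]=32
step 17: P1: load  L0  ⟶  SSSI  (L0)  txn=BusRd  M[L0]=10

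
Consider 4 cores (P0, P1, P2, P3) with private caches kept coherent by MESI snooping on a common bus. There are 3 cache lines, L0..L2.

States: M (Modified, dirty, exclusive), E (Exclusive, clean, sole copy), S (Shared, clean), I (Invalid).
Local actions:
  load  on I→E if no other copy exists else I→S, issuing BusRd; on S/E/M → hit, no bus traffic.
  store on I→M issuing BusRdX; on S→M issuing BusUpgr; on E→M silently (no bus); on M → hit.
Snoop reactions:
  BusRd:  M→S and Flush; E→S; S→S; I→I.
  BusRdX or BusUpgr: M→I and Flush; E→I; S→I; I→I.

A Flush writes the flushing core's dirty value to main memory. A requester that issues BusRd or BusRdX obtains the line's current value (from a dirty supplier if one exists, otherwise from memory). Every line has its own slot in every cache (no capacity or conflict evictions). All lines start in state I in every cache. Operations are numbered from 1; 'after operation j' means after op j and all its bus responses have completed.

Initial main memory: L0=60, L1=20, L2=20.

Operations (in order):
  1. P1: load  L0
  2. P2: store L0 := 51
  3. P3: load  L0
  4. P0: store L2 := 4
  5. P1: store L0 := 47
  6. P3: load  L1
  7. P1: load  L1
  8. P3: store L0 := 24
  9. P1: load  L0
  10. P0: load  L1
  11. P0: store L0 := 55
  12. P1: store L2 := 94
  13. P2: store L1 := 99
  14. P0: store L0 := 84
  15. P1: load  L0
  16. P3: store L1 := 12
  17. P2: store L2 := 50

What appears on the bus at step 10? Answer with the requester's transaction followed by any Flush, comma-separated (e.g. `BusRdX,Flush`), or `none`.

1. P1: load  L0  bus=[BusRd]  L0: P0=I P1=E P2=I P3=I  mem[L0]=60
2. P2: store L0 := 51  bus=[BusRdX]  L0: P0=I P1=I P2=M P3=I  mem[L0]=60
3. P3: load  L0  bus=[BusRd,Flush]  L0: P0=I P1=I P2=S P3=S  mem[L0]=51
4. P0: store L2 := 4  bus=[BusRdX]  L2: P0=M P1=I P2=I P3=I  mem[L2]=20
5. P1: store L0 := 47  bus=[BusRdX]  L0: P0=I P1=M P2=I P3=I  mem[L0]=51
6. P3: load  L1  bus=[BusRd]  L1: P0=I P1=I P2=I P3=E  mem[L1]=20
7. P1: load  L1  bus=[BusRd]  L1: P0=I P1=S P2=I P3=S  mem[L1]=20
8. P3: store L0 := 24  bus=[BusRdX,Flush]  L0: P0=I P1=I P2=I P3=M  mem[L0]=47
9. P1: load  L0  bus=[BusRd,Flush]  L0: P0=I P1=S P2=I P3=S  mem[L0]=24
10. P0: load  L1  bus=[BusRd]  L1: P0=S P1=S P2=I P3=S  mem[L1]=20
11. P0: store L0 := 55  bus=[BusRdX]  L0: P0=M P1=I P2=I P3=I  mem[L0]=24
12. P1: store L2 := 94  bus=[BusRdX,Flush]  L2: P0=I P1=M P2=I P3=I  mem[L2]=4
13. P2: store L1 := 99  bus=[BusRdX]  L1: P0=I P1=I P2=M P3=I  mem[L1]=20
14. P0: store L0 := 84  bus=[-]  L0: P0=M P1=I P2=I P3=I  mem[L0]=24
15. P1: load  L0  bus=[BusRd,Flush]  L0: P0=S P1=S P2=I P3=I  mem[L0]=84
16. P3: store L1 := 12  bus=[BusRdX,Flush]  L1: P0=I P1=I P2=I P3=M  mem[L1]=99
17. P2: store L2 := 50  bus=[BusRdX,Flush]  L2: P0=I P1=I P2=M P3=I  mem[L2]=94

bus = BusRd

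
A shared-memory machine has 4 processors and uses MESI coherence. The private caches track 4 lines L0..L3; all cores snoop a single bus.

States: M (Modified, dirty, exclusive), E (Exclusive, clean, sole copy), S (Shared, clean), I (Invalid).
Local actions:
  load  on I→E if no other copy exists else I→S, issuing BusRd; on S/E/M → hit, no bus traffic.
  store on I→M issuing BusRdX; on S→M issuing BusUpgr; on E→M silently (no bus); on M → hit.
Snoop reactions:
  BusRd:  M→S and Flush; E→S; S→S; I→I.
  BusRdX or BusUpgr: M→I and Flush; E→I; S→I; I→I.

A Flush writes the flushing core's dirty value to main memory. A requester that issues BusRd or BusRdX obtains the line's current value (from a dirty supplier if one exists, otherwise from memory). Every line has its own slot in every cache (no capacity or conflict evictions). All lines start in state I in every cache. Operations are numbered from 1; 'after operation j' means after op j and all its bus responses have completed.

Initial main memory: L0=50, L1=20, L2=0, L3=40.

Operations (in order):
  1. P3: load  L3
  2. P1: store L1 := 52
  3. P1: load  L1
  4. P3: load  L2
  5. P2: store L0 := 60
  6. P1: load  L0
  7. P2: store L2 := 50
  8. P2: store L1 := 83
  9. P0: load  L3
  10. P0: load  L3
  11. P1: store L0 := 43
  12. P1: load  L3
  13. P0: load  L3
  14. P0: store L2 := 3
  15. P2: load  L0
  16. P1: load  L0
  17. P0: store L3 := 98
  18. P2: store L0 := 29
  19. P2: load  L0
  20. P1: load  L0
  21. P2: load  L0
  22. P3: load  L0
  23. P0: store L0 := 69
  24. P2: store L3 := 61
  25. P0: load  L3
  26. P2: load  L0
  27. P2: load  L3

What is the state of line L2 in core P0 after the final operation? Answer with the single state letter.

state = M

1. P3: load  L3  bus=[BusRd]  L3: P0=I P1=I P2=I P3=E  mem[L3]=40
2. P1: store L1 := 52  bus=[BusRdX]  L1: P0=I P1=M P2=I P3=I  mem[L1]=20
3. P1: load  L1  bus=[-]  L1: P0=I P1=M P2=I P3=I  mem[L1]=20
4. P3: load  L2  bus=[BusRd]  L2: P0=I P1=I P2=I P3=E  mem[L2]=0
5. P2: store L0 := 60  bus=[BusRdX]  L0: P0=I P1=I P2=M P3=I  mem[L0]=50
6. P1: load  L0  bus=[BusRd,Flush]  L0: P0=I P1=S P2=S P3=I  mem[L0]=60
7. P2: store L2 := 50  bus=[BusRdX]  L2: P0=I P1=I P2=M P3=I  mem[L2]=0
8. P2: store L1 := 83  bus=[BusRdX,Flush]  L1: P0=I P1=I P2=M P3=I  mem[L1]=52
9. P0: load  L3  bus=[BusRd]  L3: P0=S P1=I P2=I P3=S  mem[L3]=40
10. P0: load  L3  bus=[-]  L3: P0=S P1=I P2=I P3=S  mem[L3]=40
11. P1: store L0 := 43  bus=[BusUpgr]  L0: P0=I P1=M P2=I P3=I  mem[L0]=60
12. P1: load  L3  bus=[BusRd]  L3: P0=S P1=S P2=I P3=S  mem[L3]=40
13. P0: load  L3  bus=[-]  L3: P0=S P1=S P2=I P3=S  mem[L3]=40
14. P0: store L2 := 3  bus=[BusRdX,Flush]  L2: P0=M P1=I P2=I P3=I  mem[L2]=50
15. P2: load  L0  bus=[BusRd,Flush]  L0: P0=I P1=S P2=S P3=I  mem[L0]=43
16. P1: load  L0  bus=[-]  L0: P0=I P1=S P2=S P3=I  mem[L0]=43
17. P0: store L3 := 98  bus=[BusUpgr]  L3: P0=M P1=I P2=I P3=I  mem[L3]=40
18. P2: store L0 := 29  bus=[BusUpgr]  L0: P0=I P1=I P2=M P3=I  mem[L0]=43
19. P2: load  L0  bus=[-]  L0: P0=I P1=I P2=M P3=I  mem[L0]=43
20. P1: load  L0  bus=[BusRd,Flush]  L0: P0=I P1=S P2=S P3=I  mem[L0]=29
21. P2: load  L0  bus=[-]  L0: P0=I P1=S P2=S P3=I  mem[L0]=29
22. P3: load  L0  bus=[BusRd]  L0: P0=I P1=S P2=S P3=S  mem[L0]=29
23. P0: store L0 := 69  bus=[BusRdX]  L0: P0=M P1=I P2=I P3=I  mem[L0]=29
24. P2: store L3 := 61  bus=[BusRdX,Flush]  L3: P0=I P1=I P2=M P3=I  mem[L3]=98
25. P0: load  L3  bus=[BusRd,Flush]  L3: P0=S P1=I P2=S P3=I  mem[L3]=61
26. P2: load  L0  bus=[BusRd,Flush]  L0: P0=S P1=I P2=S P3=I  mem[L0]=69
27. P2: load  L3  bus=[-]  L3: P0=S P1=I P2=S P3=I  mem[L3]=61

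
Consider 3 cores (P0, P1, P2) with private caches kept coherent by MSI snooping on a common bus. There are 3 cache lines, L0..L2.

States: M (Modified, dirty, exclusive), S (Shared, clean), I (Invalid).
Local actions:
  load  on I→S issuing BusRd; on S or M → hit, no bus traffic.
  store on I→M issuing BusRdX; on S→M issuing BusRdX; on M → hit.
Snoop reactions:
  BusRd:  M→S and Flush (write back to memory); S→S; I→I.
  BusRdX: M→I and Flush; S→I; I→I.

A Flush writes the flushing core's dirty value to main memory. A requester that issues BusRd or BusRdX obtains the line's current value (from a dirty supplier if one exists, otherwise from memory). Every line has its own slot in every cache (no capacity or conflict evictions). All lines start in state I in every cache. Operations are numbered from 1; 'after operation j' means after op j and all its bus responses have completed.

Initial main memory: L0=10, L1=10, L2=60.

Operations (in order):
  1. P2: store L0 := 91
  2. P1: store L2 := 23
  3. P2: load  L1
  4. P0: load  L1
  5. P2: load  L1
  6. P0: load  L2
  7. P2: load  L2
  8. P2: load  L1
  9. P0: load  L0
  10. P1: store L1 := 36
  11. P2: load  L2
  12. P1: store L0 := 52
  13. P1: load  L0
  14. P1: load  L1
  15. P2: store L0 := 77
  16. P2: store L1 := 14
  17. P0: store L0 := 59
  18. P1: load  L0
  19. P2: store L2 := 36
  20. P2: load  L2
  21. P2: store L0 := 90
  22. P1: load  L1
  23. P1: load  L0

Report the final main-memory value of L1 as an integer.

memory[L1] = 14

  op1 P2: store L0 := 91 → I/I/M on L0; bus BusRdX; mem=10
  op2 P1: store L2 := 23 → I/M/I on L2; bus BusRdX; mem=60
  op3 P2: load  L1 → I/I/S on L1; bus BusRd; mem=10
  op4 P0: load  L1 → S/I/S on L1; bus BusRd; mem=10
  op5 P2: load  L1 → S/I/S on L1; bus (none); mem=10
  op6 P0: load  L2 → S/S/I on L2; bus BusRd Flush; mem=23
  op7 P2: load  L2 → S/S/S on L2; bus BusRd; mem=23
  op8 P2: load  L1 → S/I/S on L1; bus (none); mem=10
  op9 P0: load  L0 → S/I/S on L0; bus BusRd Flush; mem=91
  op10 P1: store L1 := 36 → I/M/I on L1; bus BusRdX; mem=10
  op11 P2: load  L2 → S/S/S on L2; bus (none); mem=23
  op12 P1: store L0 := 52 → I/M/I on L0; bus BusRdX; mem=91
  op13 P1: load  L0 → I/M/I on L0; bus (none); mem=91
  op14 P1: load  L1 → I/M/I on L1; bus (none); mem=10
  op15 P2: store L0 := 77 → I/I/M on L0; bus BusRdX Flush; mem=52
  op16 P2: store L1 := 14 → I/I/M on L1; bus BusRdX Flush; mem=36
  op17 P0: store L0 := 59 → M/I/I on L0; bus BusRdX Flush; mem=77
  op18 P1: load  L0 → S/S/I on L0; bus BusRd Flush; mem=59
  op19 P2: store L2 := 36 → I/I/M on L2; bus BusRdX; mem=23
  op20 P2: load  L2 → I/I/M on L2; bus (none); mem=23
  op21 P2: store L0 := 90 → I/I/M on L0; bus BusRdX; mem=59
  op22 P1: load  L1 → I/S/S on L1; bus BusRd Flush; mem=14
  op23 P1: load  L0 → I/S/S on L0; bus BusRd Flush; mem=90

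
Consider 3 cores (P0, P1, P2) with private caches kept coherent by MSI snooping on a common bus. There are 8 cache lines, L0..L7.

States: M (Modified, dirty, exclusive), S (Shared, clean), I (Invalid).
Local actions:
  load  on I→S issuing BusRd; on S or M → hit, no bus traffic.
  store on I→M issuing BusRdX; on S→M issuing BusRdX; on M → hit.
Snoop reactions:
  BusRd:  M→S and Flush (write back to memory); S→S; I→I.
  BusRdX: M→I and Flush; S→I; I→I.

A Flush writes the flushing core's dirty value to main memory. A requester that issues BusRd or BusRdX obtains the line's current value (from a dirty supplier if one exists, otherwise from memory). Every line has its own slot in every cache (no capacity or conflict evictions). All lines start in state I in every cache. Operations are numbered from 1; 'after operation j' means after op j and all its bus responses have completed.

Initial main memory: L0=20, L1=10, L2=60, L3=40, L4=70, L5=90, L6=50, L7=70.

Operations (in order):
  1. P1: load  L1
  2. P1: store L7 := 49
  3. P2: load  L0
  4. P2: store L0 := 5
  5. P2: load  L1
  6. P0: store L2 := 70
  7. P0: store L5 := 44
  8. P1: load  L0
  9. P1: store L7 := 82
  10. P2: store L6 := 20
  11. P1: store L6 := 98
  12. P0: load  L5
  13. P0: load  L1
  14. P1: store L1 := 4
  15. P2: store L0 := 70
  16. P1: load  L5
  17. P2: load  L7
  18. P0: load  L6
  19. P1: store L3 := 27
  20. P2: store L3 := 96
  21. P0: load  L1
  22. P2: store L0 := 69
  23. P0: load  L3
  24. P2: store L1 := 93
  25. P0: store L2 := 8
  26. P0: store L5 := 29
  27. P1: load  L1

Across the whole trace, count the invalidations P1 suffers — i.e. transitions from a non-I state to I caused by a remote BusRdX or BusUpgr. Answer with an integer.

step 1: P1: load  L1  ⟶  ISI  (L1)  txn=BusRd  M[L1]=10
step 2: P1: store L7 := 49  ⟶  IMI  (L7)  txn=BusRdX  M[L7]=70
step 3: P2: load  L0  ⟶  IIS  (L0)  txn=BusRd  M[L0]=20
step 4: P2: store L0 := 5  ⟶  IIM  (L0)  txn=BusRdX  M[L0]=20
step 5: P2: load  L1  ⟶  ISS  (L1)  txn=BusRd  M[L1]=10
step 6: P0: store L2 := 70  ⟶  MII  (L2)  txn=BusRdX  M[L2]=60
step 7: P0: store L5 := 44  ⟶  MII  (L5)  txn=BusRdX  M[L5]=90
step 8: P1: load  L0  ⟶  ISS  (L0)  txn=BusRd+Flush  M[L0]=5
step 9: P1: store L7 := 82  ⟶  IMI  (L7)  txn=∅  M[L7]=70
step 10: P2: store L6 := 20  ⟶  IIM  (L6)  txn=BusRdX  M[L6]=50
step 11: P1: store L6 := 98  ⟶  IMI  (L6)  txn=BusRdX+Flush  M[L6]=20
step 12: P0: load  L5  ⟶  MII  (L5)  txn=∅  M[L5]=90
step 13: P0: load  L1  ⟶  SSS  (L1)  txn=BusRd  M[L1]=10
step 14: P1: store L1 := 4  ⟶  IMI  (L1)  txn=BusRdX  M[L1]=10
step 15: P2: store L0 := 70  ⟶  IIM  (L0)  txn=BusRdX  M[L0]=5
step 16: P1: load  L5  ⟶  SSI  (L5)  txn=BusRd+Flush  M[L5]=44
step 17: P2: load  L7  ⟶  ISS  (L7)  txn=BusRd+Flush  M[L7]=82
step 18: P0: load  L6  ⟶  SSI  (L6)  txn=BusRd+Flush  M[L6]=98
step 19: P1: store L3 := 27  ⟶  IMI  (L3)  txn=BusRdX  M[L3]=40
step 20: P2: store L3 := 96  ⟶  IIM  (L3)  txn=BusRdX+Flush  M[L3]=27
step 21: P0: load  L1  ⟶  SSI  (L1)  txn=BusRd+Flush  M[L1]=4
step 22: P2: store L0 := 69  ⟶  IIM  (L0)  txn=∅  M[L0]=5
step 23: P0: load  L3  ⟶  SIS  (L3)  txn=BusRd+Flush  M[L3]=96
step 24: P2: store L1 := 93  ⟶  IIM  (L1)  txn=BusRdX  M[L1]=4
step 25: P0: store L2 := 8  ⟶  MII  (L2)  txn=∅  M[L2]=60
step 26: P0: store L5 := 29  ⟶  MII  (L5)  txn=BusRdX  M[L5]=44
step 27: P1: load  L1  ⟶  ISS  (L1)  txn=BusRd+Flush  M[L1]=93

invalidations = 4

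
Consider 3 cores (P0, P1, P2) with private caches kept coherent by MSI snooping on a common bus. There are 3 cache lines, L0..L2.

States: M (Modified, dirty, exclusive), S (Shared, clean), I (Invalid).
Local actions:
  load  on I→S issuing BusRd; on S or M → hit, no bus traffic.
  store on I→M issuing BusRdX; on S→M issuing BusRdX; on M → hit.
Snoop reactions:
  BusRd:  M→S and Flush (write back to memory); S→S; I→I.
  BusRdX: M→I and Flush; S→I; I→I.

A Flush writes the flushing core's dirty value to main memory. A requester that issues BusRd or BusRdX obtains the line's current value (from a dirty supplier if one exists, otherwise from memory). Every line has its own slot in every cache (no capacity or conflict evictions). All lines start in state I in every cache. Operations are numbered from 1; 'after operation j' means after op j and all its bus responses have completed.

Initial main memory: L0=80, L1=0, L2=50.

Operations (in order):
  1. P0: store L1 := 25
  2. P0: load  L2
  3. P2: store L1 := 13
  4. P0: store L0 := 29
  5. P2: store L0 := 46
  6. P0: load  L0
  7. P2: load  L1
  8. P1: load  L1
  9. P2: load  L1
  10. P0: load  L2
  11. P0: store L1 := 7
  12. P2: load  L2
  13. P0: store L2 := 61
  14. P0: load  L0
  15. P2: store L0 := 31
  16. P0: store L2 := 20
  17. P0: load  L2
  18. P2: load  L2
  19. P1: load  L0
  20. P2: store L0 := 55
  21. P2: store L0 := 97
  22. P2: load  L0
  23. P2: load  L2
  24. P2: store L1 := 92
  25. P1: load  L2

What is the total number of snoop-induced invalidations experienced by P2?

invalidations = 2

[1] P0: store L1 := 25 | P0:M(25), P1:I, P2:I | bus: BusRdX
[2] P0: load  L2 | P0:S(50), P1:I, P2:I | bus: BusRd
[3] P2: store L1 := 13 | P0:I, P1:I, P2:M(13) | bus: BusRdX,Flush
[4] P0: store L0 := 29 | P0:M(29), P1:I, P2:I | bus: BusRdX
[5] P2: store L0 := 46 | P0:I, P1:I, P2:M(46) | bus: BusRdX,Flush
[6] P0: load  L0 | P0:S(46), P1:I, P2:S(46) | bus: BusRd,Flush
[7] P2: load  L1 | P0:I, P1:I, P2:M(13) | bus: none
[8] P1: load  L1 | P0:I, P1:S(13), P2:S(13) | bus: BusRd,Flush
[9] P2: load  L1 | P0:I, P1:S(13), P2:S(13) | bus: none
[10] P0: load  L2 | P0:S(50), P1:I, P2:I | bus: none
[11] P0: store L1 := 7 | P0:M(7), P1:I, P2:I | bus: BusRdX
[12] P2: load  L2 | P0:S(50), P1:I, P2:S(50) | bus: BusRd
[13] P0: store L2 := 61 | P0:M(61), P1:I, P2:I | bus: BusRdX
[14] P0: load  L0 | P0:S(46), P1:I, P2:S(46) | bus: none
[15] P2: store L0 := 31 | P0:I, P1:I, P2:M(31) | bus: BusRdX
[16] P0: store L2 := 20 | P0:M(20), P1:I, P2:I | bus: none
[17] P0: load  L2 | P0:M(20), P1:I, P2:I | bus: none
[18] P2: load  L2 | P0:S(20), P1:I, P2:S(20) | bus: BusRd,Flush
[19] P1: load  L0 | P0:I, P1:S(31), P2:S(31) | bus: BusRd,Flush
[20] P2: store L0 := 55 | P0:I, P1:I, P2:M(55) | bus: BusRdX
[21] P2: store L0 := 97 | P0:I, P1:I, P2:M(97) | bus: none
[22] P2: load  L0 | P0:I, P1:I, P2:M(97) | bus: none
[23] P2: load  L2 | P0:S(20), P1:I, P2:S(20) | bus: none
[24] P2: store L1 := 92 | P0:I, P1:I, P2:M(92) | bus: BusRdX,Flush
[25] P1: load  L2 | P0:S(20), P1:S(20), P2:S(20) | bus: BusRd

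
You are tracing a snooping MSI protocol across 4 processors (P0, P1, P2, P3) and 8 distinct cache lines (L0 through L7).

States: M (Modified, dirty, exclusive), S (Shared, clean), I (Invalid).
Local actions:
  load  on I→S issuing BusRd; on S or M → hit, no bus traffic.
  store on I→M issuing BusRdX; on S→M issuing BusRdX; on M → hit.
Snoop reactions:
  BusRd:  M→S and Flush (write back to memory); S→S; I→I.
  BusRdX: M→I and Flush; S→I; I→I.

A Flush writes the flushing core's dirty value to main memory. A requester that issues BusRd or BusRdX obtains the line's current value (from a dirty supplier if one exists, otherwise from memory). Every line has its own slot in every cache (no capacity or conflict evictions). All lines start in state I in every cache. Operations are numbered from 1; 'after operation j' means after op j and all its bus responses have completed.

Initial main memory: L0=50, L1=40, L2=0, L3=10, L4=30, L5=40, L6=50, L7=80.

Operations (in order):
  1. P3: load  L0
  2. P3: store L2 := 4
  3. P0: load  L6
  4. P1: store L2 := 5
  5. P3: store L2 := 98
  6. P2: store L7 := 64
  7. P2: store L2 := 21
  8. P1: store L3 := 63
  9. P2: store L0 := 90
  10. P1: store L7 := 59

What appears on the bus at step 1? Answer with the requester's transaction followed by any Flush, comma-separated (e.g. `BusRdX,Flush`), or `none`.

bus = BusRd

  op1 P3: load  L0 → I/I/I/S on L0; bus BusRd; mem=50
  op2 P3: store L2 := 4 → I/I/I/M on L2; bus BusRdX; mem=0
  op3 P0: load  L6 → S/I/I/I on L6; bus BusRd; mem=50
  op4 P1: store L2 := 5 → I/M/I/I on L2; bus BusRdX Flush; mem=4
  op5 P3: store L2 := 98 → I/I/I/M on L2; bus BusRdX Flush; mem=5
  op6 P2: store L7 := 64 → I/I/M/I on L7; bus BusRdX; mem=80
  op7 P2: store L2 := 21 → I/I/M/I on L2; bus BusRdX Flush; mem=98
  op8 P1: store L3 := 63 → I/M/I/I on L3; bus BusRdX; mem=10
  op9 P2: store L0 := 90 → I/I/M/I on L0; bus BusRdX; mem=50
  op10 P1: store L7 := 59 → I/M/I/I on L7; bus BusRdX Flush; mem=64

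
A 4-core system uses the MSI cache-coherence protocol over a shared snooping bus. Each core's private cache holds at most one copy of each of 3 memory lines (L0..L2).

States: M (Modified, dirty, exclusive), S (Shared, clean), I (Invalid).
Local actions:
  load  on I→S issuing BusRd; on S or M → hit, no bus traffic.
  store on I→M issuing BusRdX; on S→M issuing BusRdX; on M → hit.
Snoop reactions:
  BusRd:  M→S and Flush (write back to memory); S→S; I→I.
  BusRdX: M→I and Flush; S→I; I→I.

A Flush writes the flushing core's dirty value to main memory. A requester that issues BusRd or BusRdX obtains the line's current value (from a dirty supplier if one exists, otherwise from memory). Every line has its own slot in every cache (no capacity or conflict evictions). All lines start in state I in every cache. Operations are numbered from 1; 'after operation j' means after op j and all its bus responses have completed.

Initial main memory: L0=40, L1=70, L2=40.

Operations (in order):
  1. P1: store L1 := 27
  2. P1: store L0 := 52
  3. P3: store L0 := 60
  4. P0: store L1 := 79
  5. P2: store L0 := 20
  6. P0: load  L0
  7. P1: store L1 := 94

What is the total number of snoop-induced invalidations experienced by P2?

[1] P1: store L1 := 27 | P0:I, P1:M(27), P2:I, P3:I | bus: BusRdX
[2] P1: store L0 := 52 | P0:I, P1:M(52), P2:I, P3:I | bus: BusRdX
[3] P3: store L0 := 60 | P0:I, P1:I, P2:I, P3:M(60) | bus: BusRdX,Flush
[4] P0: store L1 := 79 | P0:M(79), P1:I, P2:I, P3:I | bus: BusRdX,Flush
[5] P2: store L0 := 20 | P0:I, P1:I, P2:M(20), P3:I | bus: BusRdX,Flush
[6] P0: load  L0 | P0:S(20), P1:I, P2:S(20), P3:I | bus: BusRd,Flush
[7] P1: store L1 := 94 | P0:I, P1:M(94), P2:I, P3:I | bus: BusRdX,Flush

invalidations = 0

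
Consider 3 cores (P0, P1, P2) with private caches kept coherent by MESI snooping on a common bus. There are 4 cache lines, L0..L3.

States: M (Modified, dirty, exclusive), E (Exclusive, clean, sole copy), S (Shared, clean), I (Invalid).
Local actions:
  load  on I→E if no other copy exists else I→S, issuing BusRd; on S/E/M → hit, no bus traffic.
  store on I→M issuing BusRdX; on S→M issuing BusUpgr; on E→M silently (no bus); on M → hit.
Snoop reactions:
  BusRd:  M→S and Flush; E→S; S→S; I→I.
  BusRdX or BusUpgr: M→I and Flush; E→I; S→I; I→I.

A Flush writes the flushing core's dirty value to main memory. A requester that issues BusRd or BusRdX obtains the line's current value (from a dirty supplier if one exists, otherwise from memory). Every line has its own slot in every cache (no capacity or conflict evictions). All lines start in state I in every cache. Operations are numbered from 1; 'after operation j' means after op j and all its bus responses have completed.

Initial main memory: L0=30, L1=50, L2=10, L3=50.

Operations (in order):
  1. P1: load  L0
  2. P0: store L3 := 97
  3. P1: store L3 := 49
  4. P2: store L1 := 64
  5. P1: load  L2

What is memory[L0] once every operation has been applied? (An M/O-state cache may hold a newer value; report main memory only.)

step 1: P1: load  L0  ⟶  IEI  (L0)  txn=BusRd  M[L0]=30
step 2: P0: store L3 := 97  ⟶  MII  (L3)  txn=BusRdX  M[L3]=50
step 3: P1: store L3 := 49  ⟶  IMI  (L3)  txn=BusRdX+Flush  M[L3]=97
step 4: P2: store L1 := 64  ⟶  IIM  (L1)  txn=BusRdX  M[L1]=50
step 5: P1: load  L2  ⟶  IEI  (L2)  txn=BusRd  M[L2]=10

memory[L0] = 30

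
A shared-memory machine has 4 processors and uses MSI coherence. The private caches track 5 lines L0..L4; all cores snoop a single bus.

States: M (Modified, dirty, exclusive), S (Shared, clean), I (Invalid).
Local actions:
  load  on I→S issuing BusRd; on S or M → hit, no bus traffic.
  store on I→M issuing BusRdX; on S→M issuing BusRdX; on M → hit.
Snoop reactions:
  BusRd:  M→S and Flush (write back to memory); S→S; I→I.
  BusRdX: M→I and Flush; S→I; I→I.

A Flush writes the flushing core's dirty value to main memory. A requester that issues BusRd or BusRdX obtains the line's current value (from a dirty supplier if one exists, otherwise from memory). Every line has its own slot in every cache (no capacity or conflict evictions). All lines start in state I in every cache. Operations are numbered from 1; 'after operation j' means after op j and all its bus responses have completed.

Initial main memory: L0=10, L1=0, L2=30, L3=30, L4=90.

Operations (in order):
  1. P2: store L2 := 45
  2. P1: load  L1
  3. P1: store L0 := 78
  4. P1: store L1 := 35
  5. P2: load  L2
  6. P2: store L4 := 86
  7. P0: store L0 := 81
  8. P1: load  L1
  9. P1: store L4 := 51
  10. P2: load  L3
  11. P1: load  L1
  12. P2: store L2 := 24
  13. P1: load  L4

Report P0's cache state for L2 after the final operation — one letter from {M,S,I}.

state = I

[1] P2: store L2 := 45 | P0:I, P1:I, P2:M(45), P3:I | bus: BusRdX
[2] P1: load  L1 | P0:I, P1:S(0), P2:I, P3:I | bus: BusRd
[3] P1: store L0 := 78 | P0:I, P1:M(78), P2:I, P3:I | bus: BusRdX
[4] P1: store L1 := 35 | P0:I, P1:M(35), P2:I, P3:I | bus: BusRdX
[5] P2: load  L2 | P0:I, P1:I, P2:M(45), P3:I | bus: none
[6] P2: store L4 := 86 | P0:I, P1:I, P2:M(86), P3:I | bus: BusRdX
[7] P0: store L0 := 81 | P0:M(81), P1:I, P2:I, P3:I | bus: BusRdX,Flush
[8] P1: load  L1 | P0:I, P1:M(35), P2:I, P3:I | bus: none
[9] P1: store L4 := 51 | P0:I, P1:M(51), P2:I, P3:I | bus: BusRdX,Flush
[10] P2: load  L3 | P0:I, P1:I, P2:S(30), P3:I | bus: BusRd
[11] P1: load  L1 | P0:I, P1:M(35), P2:I, P3:I | bus: none
[12] P2: store L2 := 24 | P0:I, P1:I, P2:M(24), P3:I | bus: none
[13] P1: load  L4 | P0:I, P1:M(51), P2:I, P3:I | bus: none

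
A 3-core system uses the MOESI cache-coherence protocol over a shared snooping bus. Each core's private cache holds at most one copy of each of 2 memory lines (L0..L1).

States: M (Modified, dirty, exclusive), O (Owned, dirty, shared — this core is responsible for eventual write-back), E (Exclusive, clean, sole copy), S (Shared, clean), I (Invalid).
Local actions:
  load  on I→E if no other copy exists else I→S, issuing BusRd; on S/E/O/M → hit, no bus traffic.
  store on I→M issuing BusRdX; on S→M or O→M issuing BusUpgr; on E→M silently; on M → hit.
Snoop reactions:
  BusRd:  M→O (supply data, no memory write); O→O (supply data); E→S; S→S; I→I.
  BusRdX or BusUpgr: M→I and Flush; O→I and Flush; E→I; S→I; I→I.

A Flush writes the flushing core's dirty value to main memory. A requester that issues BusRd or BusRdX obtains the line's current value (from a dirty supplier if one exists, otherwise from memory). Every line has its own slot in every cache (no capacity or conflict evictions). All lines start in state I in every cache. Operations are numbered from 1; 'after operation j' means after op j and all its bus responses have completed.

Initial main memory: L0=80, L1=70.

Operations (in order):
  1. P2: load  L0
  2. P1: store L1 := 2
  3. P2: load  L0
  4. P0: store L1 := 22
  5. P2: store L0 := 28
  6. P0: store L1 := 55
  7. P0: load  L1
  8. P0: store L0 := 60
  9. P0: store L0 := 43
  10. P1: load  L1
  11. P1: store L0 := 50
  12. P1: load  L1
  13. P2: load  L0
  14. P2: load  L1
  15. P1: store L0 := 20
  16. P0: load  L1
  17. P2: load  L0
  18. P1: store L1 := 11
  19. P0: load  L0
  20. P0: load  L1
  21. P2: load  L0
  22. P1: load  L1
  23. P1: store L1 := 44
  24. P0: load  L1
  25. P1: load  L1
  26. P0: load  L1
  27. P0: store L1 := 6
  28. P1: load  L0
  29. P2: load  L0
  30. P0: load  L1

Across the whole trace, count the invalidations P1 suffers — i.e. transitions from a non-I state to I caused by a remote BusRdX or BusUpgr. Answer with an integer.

[1] P2: load  L0 | P0:I, P1:I, P2:E(80) | bus: BusRd
[2] P1: store L1 := 2 | P0:I, P1:M(2), P2:I | bus: BusRdX
[3] P2: load  L0 | P0:I, P1:I, P2:E(80) | bus: none
[4] P0: store L1 := 22 | P0:M(22), P1:I, P2:I | bus: BusRdX,Flush
[5] P2: store L0 := 28 | P0:I, P1:I, P2:M(28) | bus: none
[6] P0: store L1 := 55 | P0:M(55), P1:I, P2:I | bus: none
[7] P0: load  L1 | P0:M(55), P1:I, P2:I | bus: none
[8] P0: store L0 := 60 | P0:M(60), P1:I, P2:I | bus: BusRdX,Flush
[9] P0: store L0 := 43 | P0:M(43), P1:I, P2:I | bus: none
[10] P1: load  L1 | P0:O(55), P1:S(55), P2:I | bus: BusRd
[11] P1: store L0 := 50 | P0:I, P1:M(50), P2:I | bus: BusRdX,Flush
[12] P1: load  L1 | P0:O(55), P1:S(55), P2:I | bus: none
[13] P2: load  L0 | P0:I, P1:O(50), P2:S(50) | bus: BusRd
[14] P2: load  L1 | P0:O(55), P1:S(55), P2:S(55) | bus: BusRd
[15] P1: store L0 := 20 | P0:I, P1:M(20), P2:I | bus: BusUpgr
[16] P0: load  L1 | P0:O(55), P1:S(55), P2:S(55) | bus: none
[17] P2: load  L0 | P0:I, P1:O(20), P2:S(20) | bus: BusRd
[18] P1: store L1 := 11 | P0:I, P1:M(11), P2:I | bus: BusUpgr,Flush
[19] P0: load  L0 | P0:S(20), P1:O(20), P2:S(20) | bus: BusRd
[20] P0: load  L1 | P0:S(11), P1:O(11), P2:I | bus: BusRd
[21] P2: load  L0 | P0:S(20), P1:O(20), P2:S(20) | bus: none
[22] P1: load  L1 | P0:S(11), P1:O(11), P2:I | bus: none
[23] P1: store L1 := 44 | P0:I, P1:M(44), P2:I | bus: BusUpgr
[24] P0: load  L1 | P0:S(44), P1:O(44), P2:I | bus: BusRd
[25] P1: load  L1 | P0:S(44), P1:O(44), P2:I | bus: none
[26] P0: load  L1 | P0:S(44), P1:O(44), P2:I | bus: none
[27] P0: store L1 := 6 | P0:M(6), P1:I, P2:I | bus: BusUpgr,Flush
[28] P1: load  L0 | P0:S(20), P1:O(20), P2:S(20) | bus: none
[29] P2: load  L0 | P0:S(20), P1:O(20), P2:S(20) | bus: none
[30] P0: load  L1 | P0:M(6), P1:I, P2:I | bus: none

invalidations = 2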